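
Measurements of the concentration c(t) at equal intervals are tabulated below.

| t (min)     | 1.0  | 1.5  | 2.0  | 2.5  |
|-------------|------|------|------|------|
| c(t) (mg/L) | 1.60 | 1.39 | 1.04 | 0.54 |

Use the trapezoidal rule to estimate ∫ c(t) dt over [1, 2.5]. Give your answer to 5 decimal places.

1.75000

h = 0.5, n = 3.
(h/2)·[y₀ + 2y₁ + 2y₂ + y₃] = 0.25·(7.00) = 1.75000.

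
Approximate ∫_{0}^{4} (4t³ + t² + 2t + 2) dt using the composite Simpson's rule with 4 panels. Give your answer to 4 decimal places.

h = (4 − 0)/4 = 1.
Nodes t₀,…,t₄ = 0, 1, 2, 3, 4.
f(t) = 4t³ + t² + 2t + 2: f₀=2, f₁=9, f₂=42, f₃=125, f₄=282.
(h/3)·[f₀ + 4f₁ + 2f₂ + 4f₃ + f₄] = 0.333333·(904) = 301.3333.

301.3333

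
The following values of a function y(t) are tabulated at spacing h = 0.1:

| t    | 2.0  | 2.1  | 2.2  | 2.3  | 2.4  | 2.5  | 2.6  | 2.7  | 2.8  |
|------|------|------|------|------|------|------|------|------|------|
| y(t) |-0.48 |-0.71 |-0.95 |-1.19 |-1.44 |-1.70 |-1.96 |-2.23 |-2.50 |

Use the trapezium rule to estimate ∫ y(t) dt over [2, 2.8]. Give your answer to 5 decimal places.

-1.16700

h = 0.1, n = 8.
(h/2)·[y₀ + 2y₁ + 2y₂ + 2y₃ + 2y₄ + 2y₅ + 2y₆ + 2y₇ + y₈] = 0.05·(-23.34) = -1.16700.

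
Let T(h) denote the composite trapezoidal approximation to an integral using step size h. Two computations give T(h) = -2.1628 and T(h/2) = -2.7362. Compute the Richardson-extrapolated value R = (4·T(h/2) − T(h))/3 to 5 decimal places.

-2.92733

R = (4·T(h/2) − T(h)) / 3 = (4·(-2.7362) − (-2.1628))/3 = (-8.7820)/3 = -2.92733.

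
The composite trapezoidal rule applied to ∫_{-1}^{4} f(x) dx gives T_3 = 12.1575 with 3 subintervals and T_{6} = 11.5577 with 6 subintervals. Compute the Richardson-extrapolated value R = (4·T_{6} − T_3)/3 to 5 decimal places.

R = (4·T_{6} − T_3) / 3 = (4·11.5577 − 12.1575)/3 = (34.0733)/3 = 11.35777.

11.35777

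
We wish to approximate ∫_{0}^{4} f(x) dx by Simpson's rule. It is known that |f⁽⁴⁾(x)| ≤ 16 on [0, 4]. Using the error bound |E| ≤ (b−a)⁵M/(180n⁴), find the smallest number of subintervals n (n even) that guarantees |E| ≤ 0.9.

Need 16384/(180n⁴) ≤ 0.9.
n⁴ ≥ 16384/(180·0.9) = 101.136 ⇒ n ≥ 3.1712, so the smallest even n is 4. (n must be even for Simpson's rule.)

4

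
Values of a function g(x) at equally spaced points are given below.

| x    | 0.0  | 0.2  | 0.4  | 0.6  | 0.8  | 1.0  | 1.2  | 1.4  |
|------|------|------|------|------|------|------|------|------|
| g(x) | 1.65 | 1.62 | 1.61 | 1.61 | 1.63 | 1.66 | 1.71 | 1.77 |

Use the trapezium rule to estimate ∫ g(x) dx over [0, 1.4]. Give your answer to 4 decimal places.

h = 0.2, n = 7.
(h/2)·[y₀ + 2y₁ + 2y₂ + 2y₃ + 2y₄ + 2y₅ + 2y₆ + y₇] = 0.1·(23.10) = 2.3100.

2.3100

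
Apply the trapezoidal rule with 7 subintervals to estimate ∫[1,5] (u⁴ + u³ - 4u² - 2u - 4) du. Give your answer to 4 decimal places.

h = (5 − 1)/7 = 0.571429.
Nodes u₀,…,u₇ = 1, 1.571429, 2.142857, 2.714286, 3.285714, 3.857143, 4.428571, 5.
f(u) = u⁴ + u³ - 4u² - 2u - 4: f₀=-8, f₁=-7.042066, f₂=4.271554, f₃=35.376926, f₄=98.269055, f₅=207.501874, f₆=380.188255, f₇=636.
(h/2)·[f₀ + 2f₁ + 2f₂ + 2f₃ + 2f₄ + 2f₅ + 2f₆ + f₇] = 0.285714·(2065.131195) = 590.0375.

590.0375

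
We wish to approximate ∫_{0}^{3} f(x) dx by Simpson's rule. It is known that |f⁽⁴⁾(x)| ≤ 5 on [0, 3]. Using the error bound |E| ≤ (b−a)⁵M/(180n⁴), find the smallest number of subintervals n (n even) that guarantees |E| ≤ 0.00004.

Need 1215/(180n⁴) ≤ 0.00004.
n⁴ ≥ 1215/(180·0.00004) = 168750 ⇒ n ≥ 20.2680, so the smallest even n is 22. (n must be even for Simpson's rule.)

22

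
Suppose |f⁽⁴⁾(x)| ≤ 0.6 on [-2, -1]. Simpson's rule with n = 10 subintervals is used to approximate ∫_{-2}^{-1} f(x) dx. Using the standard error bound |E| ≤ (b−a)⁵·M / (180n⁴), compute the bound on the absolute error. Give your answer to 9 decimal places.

|E| ≤ (1)⁵·0.6 / (180·10⁴) = 0.6/1800000 = 0.000000333.

0.000000333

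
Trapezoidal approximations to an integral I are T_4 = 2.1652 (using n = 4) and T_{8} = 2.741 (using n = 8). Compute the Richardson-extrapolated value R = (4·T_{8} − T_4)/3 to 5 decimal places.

R = (4·T_{8} − T_4) / 3 = (4·2.741 − 2.1652)/3 = (8.7988)/3 = 2.93293.

2.93293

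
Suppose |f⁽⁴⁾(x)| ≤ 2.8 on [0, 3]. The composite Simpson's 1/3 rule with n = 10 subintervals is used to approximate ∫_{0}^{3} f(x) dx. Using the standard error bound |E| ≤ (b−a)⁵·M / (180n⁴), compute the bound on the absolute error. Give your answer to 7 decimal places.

|E| ≤ (3)⁵·2.8 / (180·10⁴) = 680.4/1800000 = 0.0003780.

0.0003780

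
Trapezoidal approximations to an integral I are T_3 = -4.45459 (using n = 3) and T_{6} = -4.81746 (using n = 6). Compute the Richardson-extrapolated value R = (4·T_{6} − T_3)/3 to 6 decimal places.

-4.938417

R = (4·T_{6} − T_3) / 3 = (4·(-4.81746) − (-4.45459))/3 = (-14.81525)/3 = -4.938417.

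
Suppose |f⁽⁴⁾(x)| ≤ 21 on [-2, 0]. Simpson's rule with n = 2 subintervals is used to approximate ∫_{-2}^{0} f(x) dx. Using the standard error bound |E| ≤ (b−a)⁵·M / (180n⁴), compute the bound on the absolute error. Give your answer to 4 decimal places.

|E| ≤ (2)⁵·21 / (180·2⁴) = 672/2880 = 0.2333.

0.2333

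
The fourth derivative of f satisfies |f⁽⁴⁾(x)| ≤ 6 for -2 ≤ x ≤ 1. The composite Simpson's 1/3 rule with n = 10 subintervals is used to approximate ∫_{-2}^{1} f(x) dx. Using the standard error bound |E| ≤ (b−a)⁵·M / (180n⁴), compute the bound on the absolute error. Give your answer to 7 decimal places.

|E| ≤ (3)⁵·6 / (180·10⁴) = 1458/1800000 = 0.0008100.

0.0008100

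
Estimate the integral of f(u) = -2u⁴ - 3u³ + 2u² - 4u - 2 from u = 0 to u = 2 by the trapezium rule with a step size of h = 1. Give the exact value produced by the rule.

h = (2 − 0)/2 = 1.
Nodes u₀,…,u₂ = 0, 1, 2.
f(u) = -2u⁴ - 3u³ + 2u² - 4u - 2: f₀=-2, f₁=-9, f₂=-58.
(h/2)·[f₀ + 2f₁ + f₂] = 0.5·(-78) = -39.

-39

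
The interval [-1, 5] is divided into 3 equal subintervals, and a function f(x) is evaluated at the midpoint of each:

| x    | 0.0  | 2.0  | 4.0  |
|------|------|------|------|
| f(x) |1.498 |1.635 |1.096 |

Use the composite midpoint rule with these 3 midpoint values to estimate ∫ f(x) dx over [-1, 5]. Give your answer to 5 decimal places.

h = 2, n = 3.
h·[y(m₁) + y(m₂) + y(m₃)] = 2·(4.229) = 8.45800.

8.45800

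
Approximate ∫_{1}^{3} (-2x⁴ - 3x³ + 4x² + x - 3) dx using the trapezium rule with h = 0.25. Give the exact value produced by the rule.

-125.5078125

h = (3 − 1)/8 = 0.25.
Nodes x₀,…,x₈ = 1, 1.25, 1.5, 1.75, 2, 2.25, 2.5, 2.75, 3.
f(x) = -2x⁴ - 3x³ + 4x² + x - 3: f₀=-3, f₁=-6.2421875, f₂=-12.75, f₃=-23.8359375, f₄=-41, f₅=-65.9296875, f₆=-100.5, f₇=-146.7734375, f₈=-207.
(h/2)·[f₀ + 2f₁ + 2f₂ + 2f₃ + 2f₄ + 2f₅ + 2f₆ + 2f₇ + f₈] = 0.125·(-1004.0625) = -125.5078125.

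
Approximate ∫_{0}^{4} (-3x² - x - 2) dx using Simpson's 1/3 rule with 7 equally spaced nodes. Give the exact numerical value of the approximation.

h = (4 − 0)/6 = 0.666667.
Nodes x₀,…,x₆ = 0, 0.666667, 1.333333, 2, 2.666667, 3.333333, 4.
f(x) = -3x² - x - 2: f₀=-2, f₁=-4, f₂=-8.666667, f₃=-16, f₄=-26, f₅=-38.666667, f₆=-54.
(h/3)·[f₀ + 4f₁ + 2f₂ + 4f₃ + 2f₄ + 4f₅ + f₆] = 0.222222·(-360) = -80.

-80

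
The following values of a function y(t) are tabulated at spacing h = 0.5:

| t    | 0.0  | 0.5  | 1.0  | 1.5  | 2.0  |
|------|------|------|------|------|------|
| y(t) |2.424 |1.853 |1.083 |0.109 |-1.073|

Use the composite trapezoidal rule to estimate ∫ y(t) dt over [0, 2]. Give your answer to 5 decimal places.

1.86025

h = 0.5, n = 4.
(h/2)·[y₀ + 2y₁ + 2y₂ + 2y₃ + y₄] = 0.25·(7.441) = 1.86025.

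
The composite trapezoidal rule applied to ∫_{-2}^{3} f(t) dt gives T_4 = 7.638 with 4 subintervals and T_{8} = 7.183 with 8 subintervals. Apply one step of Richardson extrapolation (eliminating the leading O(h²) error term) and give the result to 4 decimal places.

R = (4·T_{8} − T_4) / 3 = (4·7.183 − 7.638)/3 = (21.094)/3 = 7.0313.

7.0313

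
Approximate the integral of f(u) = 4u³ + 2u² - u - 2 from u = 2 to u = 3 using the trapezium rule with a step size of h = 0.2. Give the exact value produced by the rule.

h = (3 − 2)/5 = 0.2.
Nodes u₀,…,u₅ = 2, 2.2, 2.4, 2.6, 2.8, 3.
f(u) = 4u³ + 2u² - u - 2: f₀=36, f₁=48.072, f₂=62.416, f₃=79.224, f₄=98.688, f₅=121.
(h/2)·[f₀ + 2f₁ + 2f₂ + 2f₃ + 2f₄ + f₅] = 0.1·(733.8) = 73.38.

73.38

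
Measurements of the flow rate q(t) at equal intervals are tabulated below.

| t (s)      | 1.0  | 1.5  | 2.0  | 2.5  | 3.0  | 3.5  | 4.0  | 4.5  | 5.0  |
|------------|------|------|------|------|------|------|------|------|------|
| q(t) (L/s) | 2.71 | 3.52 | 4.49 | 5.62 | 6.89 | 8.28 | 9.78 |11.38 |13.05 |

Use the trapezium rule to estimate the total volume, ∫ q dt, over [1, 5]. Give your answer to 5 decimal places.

h = 0.5, n = 8.
(h/2)·[y₀ + 2y₁ + 2y₂ + 2y₃ + 2y₄ + 2y₅ + 2y₆ + 2y₇ + y₈] = 0.25·(115.68) = 28.92000.

28.92000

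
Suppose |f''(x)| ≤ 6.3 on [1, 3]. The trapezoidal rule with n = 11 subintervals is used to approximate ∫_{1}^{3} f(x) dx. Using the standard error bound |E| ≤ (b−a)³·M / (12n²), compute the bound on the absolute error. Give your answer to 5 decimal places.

|E| ≤ (2)³·6.3 / (12·11²) = 50.4/1452 = 0.03471.

0.03471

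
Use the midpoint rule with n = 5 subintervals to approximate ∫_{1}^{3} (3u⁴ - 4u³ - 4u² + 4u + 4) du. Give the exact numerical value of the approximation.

h = (3 − 1)/5 = 0.4.
Midpoints m₁,…,m₅ = 1.2, 1.6, 2, 2.4, 2.8.
f(m₁)=2.3488, f(m₂)=3.4368, f(m₃)=12, f(m₄)=34.7968, f(m₅)=80.4288.
h·[f(m₁) + f(m₂) + f(m₃) + f(m₄) + f(m₅)] = 0.4·(133.0112) = 53.20448.

53.20448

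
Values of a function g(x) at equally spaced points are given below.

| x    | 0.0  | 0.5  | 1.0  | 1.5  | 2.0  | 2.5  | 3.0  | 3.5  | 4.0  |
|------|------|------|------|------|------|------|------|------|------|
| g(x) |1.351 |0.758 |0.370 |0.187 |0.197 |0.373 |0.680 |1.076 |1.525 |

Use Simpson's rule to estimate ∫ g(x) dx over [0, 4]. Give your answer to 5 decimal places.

2.49100

h = 0.5, n = 8.
(h/3)·[y₀ + 4y₁ + 2y₂ + 4y₃ + 2y₄ + 4y₅ + 2y₆ + 4y₇ + y₈] = 0.166667·(14.946) = 2.49100.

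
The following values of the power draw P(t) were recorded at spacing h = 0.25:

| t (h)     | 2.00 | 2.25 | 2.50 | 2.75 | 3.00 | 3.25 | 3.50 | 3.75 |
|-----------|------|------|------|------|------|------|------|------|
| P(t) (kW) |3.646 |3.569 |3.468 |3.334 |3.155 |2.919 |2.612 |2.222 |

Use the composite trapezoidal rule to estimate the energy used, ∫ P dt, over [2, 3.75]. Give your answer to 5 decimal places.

h = 0.25, n = 7.
(h/2)·[y₀ + 2y₁ + 2y₂ + 2y₃ + 2y₄ + 2y₅ + 2y₆ + y₇] = 0.125·(43.982) = 5.49775.

5.49775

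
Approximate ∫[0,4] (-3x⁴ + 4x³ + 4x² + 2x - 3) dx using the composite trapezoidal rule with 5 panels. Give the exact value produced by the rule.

-297.91616

h = (4 − 0)/5 = 0.8.
Nodes x₀,…,x₅ = 0, 0.8, 1.6, 2.4, 3.2, 4.
f(x) = -3x⁴ + 4x³ + 4x² + 2x - 3: f₀=-3, f₁=1.9792, f₂=7.1632, f₃=-19.3968, f₄=-139.1408, f₅=-443.
(h/2)·[f₀ + 2f₁ + 2f₂ + 2f₃ + 2f₄ + f₅] = 0.4·(-744.7904) = -297.91616.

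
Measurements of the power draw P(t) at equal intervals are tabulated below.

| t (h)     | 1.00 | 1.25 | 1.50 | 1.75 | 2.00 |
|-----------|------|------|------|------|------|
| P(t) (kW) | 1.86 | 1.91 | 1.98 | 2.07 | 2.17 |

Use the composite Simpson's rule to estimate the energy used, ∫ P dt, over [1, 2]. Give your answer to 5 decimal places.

h = 0.25, n = 4.
(h/3)·[y₀ + 4y₁ + 2y₂ + 4y₃ + y₄] = 0.083333·(23.91) = 1.99250.

1.99250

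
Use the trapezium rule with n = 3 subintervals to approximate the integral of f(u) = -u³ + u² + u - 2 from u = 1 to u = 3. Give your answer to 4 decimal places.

h = (3 − 1)/3 = 0.666667.
Nodes u₀,…,u₃ = 1, 1.666667, 2.333333, 3.
f(u) = -u³ + u² + u - 2: f₀=-1, f₁=-2.185185, f₂=-6.925926, f₃=-17.
(h/2)·[f₀ + 2f₁ + 2f₂ + f₃] = 0.333333·(-36.222222) = -12.0741.

-12.0741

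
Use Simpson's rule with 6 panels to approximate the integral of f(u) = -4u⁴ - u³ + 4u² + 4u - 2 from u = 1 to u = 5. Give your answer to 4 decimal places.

-2450.2881

h = (5 − 1)/6 = 0.666667.
Nodes u₀,…,u₆ = 1, 1.666667, 2.333333, 3, 3.666667, 4.333333, 5.
f(u) = -4u⁴ - u³ + 4u² + 4u - 2: f₀=1, f₁=-19.716049, f₂=-102.160494, f₃=-305, f₄=-705.864198, f₅=-1401.345679, f₆=-2507.
(h/3)·[f₀ + 4f₁ + 2f₂ + 4f₃ + 2f₄ + 4f₅ + f₆] = 0.222222·(-11026.296296) = -2450.2881.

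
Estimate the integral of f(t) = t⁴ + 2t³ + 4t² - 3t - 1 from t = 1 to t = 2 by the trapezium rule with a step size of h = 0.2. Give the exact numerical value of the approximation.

17.71328

h = (2 − 1)/5 = 0.2.
Nodes t₀,…,t₅ = 1, 1.2, 1.4, 1.6, 1.8, 2.
f(t) = t⁴ + 2t³ + 4t² - 3t - 1: f₀=3, f₁=6.6896, f₂=11.9696, f₃=19.1856, f₄=28.7216, f₅=41.
(h/2)·[f₀ + 2f₁ + 2f₂ + 2f₃ + 2f₄ + f₅] = 0.1·(177.1328) = 17.71328.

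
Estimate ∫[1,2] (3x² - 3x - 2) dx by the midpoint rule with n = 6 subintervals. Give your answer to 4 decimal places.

0.4931

h = (2 − 1)/6 = 0.166667.
Midpoints m₁,…,m₆ = 1.083333, 1.25, 1.416667, 1.583333, 1.75, 1.916667.
f(m₁)=-1.729167, f(m₂)=-1.0625, f(m₃)=-0.229167, f(m₄)=0.770833, f(m₅)=1.9375, f(m₆)=3.270833.
h·[f(m₁) + f(m₂) + f(m₃) + f(m₄) + f(m₅) + f(m₆)] = 0.166667·(2.958333) = 0.4931.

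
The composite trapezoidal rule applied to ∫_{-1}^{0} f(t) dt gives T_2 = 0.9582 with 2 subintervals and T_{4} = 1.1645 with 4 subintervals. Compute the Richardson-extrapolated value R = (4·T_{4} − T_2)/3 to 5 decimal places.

1.23327

R = (4·T_{4} − T_2) / 3 = (4·1.1645 − 0.9582)/3 = (3.6998)/3 = 1.23327.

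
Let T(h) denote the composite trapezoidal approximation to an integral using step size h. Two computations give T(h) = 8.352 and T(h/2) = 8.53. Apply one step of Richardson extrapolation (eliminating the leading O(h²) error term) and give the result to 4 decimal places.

8.5893

R = (4·T(h/2) − T(h)) / 3 = (4·8.53 − 8.352)/3 = (25.768)/3 = 8.5893.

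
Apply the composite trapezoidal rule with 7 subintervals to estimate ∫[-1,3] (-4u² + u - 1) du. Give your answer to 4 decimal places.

h = (3 − (-1))/7 = 0.571429.
Nodes u₀,…,u₇ = -1, -0.428571, 0.142857, 0.714286, 1.285714, 1.857143, 2.428571, 3.
f(u) = -4u² + u - 1: f₀=-6, f₁=-2.163265, f₂=-0.938776, f₃=-2.326531, f₄=-6.326531, f₅=-12.938776, f₆=-22.163265, f₇=-34.
(h/2)·[f₀ + 2f₁ + 2f₂ + 2f₃ + 2f₄ + 2f₅ + 2f₆ + f₇] = 0.285714·(-133.714286) = -38.2041.

-38.2041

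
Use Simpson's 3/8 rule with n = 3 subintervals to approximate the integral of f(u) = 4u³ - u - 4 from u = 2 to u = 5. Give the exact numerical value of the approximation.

586.5

h = (5 − 2)/3 = 1.
Nodes u₀,…,u₃ = 2, 3, 4, 5.
f(u) = 4u³ - u - 4: f₀=26, f₁=101, f₂=248, f₃=491.
(3h/8)·[f₀ + 3f₁ + 3f₂ + f₃] = 0.375·(1564) = 586.5.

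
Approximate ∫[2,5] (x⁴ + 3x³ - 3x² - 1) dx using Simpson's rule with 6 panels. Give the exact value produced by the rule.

h = (5 − 2)/6 = 0.5.
Nodes x₀,…,x₆ = 2, 2.5, 3, 3.5, 4, 4.5, 5.
f(x) = x⁴ + 3x³ - 3x² - 1: f₀=27, f₁=66.1875, f₂=134, f₃=240.9375, f₄=399, f₅=621.6875, f₆=924.
(h/3)·[f₀ + 4f₁ + 2f₂ + 4f₃ + 2f₄ + 4f₅ + f₆] = 0.166667·(5732.25) = 955.375.

955.375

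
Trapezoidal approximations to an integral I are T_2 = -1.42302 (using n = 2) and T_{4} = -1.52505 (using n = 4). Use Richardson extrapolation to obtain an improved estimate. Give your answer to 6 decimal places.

R = (4·T_{4} − T_2) / 3 = (4·(-1.52505) − (-1.42302))/3 = (-4.67718)/3 = -1.559060.

-1.559060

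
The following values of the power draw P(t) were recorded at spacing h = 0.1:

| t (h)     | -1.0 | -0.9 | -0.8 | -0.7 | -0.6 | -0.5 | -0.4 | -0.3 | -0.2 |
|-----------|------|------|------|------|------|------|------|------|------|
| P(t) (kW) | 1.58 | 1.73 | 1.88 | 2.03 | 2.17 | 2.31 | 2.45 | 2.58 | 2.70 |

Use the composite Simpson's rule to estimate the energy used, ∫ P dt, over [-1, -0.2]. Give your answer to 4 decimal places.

1.7293

h = 0.1, n = 8.
(h/3)·[y₀ + 4y₁ + 2y₂ + 4y₃ + 2y₄ + 4y₅ + 2y₆ + 4y₇ + y₈] = 0.033333·(51.88) = 1.7293.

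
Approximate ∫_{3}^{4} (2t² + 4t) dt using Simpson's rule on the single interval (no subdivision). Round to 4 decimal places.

S = (b−a)/6 · [f(3) + 4f(3.5) + f(4)] = 0.166667·[30 + 4·38.5 + 48] = 38.6667.

38.6667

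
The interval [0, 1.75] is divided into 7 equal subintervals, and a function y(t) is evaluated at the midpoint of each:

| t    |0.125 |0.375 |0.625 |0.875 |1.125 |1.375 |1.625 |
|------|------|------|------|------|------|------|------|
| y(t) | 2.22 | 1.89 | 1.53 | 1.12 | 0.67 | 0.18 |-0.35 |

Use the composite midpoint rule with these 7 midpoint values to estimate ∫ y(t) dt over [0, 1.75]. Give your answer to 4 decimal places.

h = 0.25, n = 7.
h·[y(m₁) + y(m₂) + y(m₃) + y(m₄) + y(m₅) + y(m₆) + y(m₇)] = 0.25·(7.26) = 1.8150.

1.8150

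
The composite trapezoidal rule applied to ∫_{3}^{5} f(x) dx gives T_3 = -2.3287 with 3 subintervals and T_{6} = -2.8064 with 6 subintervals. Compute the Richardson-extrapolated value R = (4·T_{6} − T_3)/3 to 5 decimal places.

R = (4·T_{6} − T_3) / 3 = (4·(-2.8064) − (-2.3287))/3 = (-8.8969)/3 = -2.96563.

-2.96563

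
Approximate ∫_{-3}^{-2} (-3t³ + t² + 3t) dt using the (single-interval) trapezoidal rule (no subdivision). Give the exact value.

T = (b−a)/2 · [f(-3) + f(-2)] = 0.5·[81 + 22] = 51.5.

51.5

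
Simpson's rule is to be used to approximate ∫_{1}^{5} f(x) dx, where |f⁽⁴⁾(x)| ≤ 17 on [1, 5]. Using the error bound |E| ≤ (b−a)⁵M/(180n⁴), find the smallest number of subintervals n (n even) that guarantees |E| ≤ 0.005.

Need 17408/(180n⁴) ≤ 0.005.
n⁴ ≥ 17408/(180·0.005) = 19342.2 ⇒ n ≥ 11.7931, so the smallest even n is 12. (n must be even for Simpson's rule.)

12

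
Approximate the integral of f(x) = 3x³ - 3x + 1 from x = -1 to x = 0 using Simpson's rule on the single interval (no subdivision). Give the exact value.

S = (b−a)/6 · [f(-1) + 4f(-0.5) + f(0)] = 0.166667·[1 + 4·2.125 + 1] = 1.75.

1.75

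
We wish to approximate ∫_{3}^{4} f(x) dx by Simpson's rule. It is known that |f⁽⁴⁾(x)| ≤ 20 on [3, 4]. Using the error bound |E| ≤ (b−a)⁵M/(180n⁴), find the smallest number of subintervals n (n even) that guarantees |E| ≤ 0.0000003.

26

Need 20/(180n⁴) ≤ 0.0000003.
n⁴ ≥ 20/(180·0.0000003) = 370370 ⇒ n ≥ 24.6694, so the smallest even n is 26. (n must be even for Simpson's rule.)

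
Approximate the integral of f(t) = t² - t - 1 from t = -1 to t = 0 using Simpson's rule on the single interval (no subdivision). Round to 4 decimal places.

S = (b−a)/6 · [f(-1) + 4f(-0.5) + f(0)] = 0.166667·[1 + 4·(-0.25) + (-1)] = -0.1667.

-0.1667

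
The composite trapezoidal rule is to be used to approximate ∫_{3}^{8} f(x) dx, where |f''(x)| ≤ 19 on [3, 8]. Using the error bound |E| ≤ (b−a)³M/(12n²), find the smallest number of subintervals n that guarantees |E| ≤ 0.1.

Need 2375/(12n²) ≤ 0.1.
n² ≥ 2375/(12·0.1) = 1979.17 ⇒ n ≥ 44.4878, so the smallest n is 45.

45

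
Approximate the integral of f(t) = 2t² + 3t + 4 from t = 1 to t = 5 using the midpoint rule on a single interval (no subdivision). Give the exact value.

M = (b−a)·f(3) = 4·(31) = 124.

124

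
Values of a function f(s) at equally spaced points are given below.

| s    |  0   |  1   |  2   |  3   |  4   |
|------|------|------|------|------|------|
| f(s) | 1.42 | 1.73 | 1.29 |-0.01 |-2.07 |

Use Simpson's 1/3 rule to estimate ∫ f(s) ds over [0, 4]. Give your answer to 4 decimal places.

2.9367

h = 1, n = 4.
(h/3)·[y₀ + 4y₁ + 2y₂ + 4y₃ + y₄] = 0.333333·(8.81) = 2.9367.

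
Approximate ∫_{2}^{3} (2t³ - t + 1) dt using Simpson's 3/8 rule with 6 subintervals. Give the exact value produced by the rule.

31

h = (3 − 2)/6 = 0.166667.
Nodes t₀,…,t₆ = 2, 2.166667, 2.333333, 2.5, 2.666667, 2.833333, 3.
f(t) = 2t³ - t + 1: f₀=15, f₁=19.175926, f₂=24.074074, f₃=29.75, f₄=36.259259, f₅=43.657407, f₆=52.
(3h/8)·[f₀ + 3f₁ + 3f₂ + 2f₃ + 3f₄ + 3f₅ + f₆] = 0.0625·(496) = 31.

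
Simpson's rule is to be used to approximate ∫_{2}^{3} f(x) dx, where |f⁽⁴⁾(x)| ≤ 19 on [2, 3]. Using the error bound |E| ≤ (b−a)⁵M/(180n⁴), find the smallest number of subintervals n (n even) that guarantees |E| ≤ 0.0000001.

Need 19/(180n⁴) ≤ 0.0000001.
n⁴ ≥ 19/(180·0.0000001) = 1.05556e+06 ⇒ n ≥ 32.0531, so the smallest even n is 34. (n must be even for Simpson's rule.)

34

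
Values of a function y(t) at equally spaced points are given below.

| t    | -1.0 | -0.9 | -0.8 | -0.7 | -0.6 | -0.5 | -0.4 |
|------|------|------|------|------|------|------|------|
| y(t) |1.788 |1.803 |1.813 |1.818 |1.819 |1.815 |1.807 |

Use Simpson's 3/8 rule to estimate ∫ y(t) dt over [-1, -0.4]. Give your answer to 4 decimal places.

h = 0.1, n = 6.
(3h/8)·[y₀ + 3y₁ + 3y₂ + 2y₃ + 3y₄ + 3y₅ + y₆] = 0.0375·(28.981) = 1.0868.

1.0868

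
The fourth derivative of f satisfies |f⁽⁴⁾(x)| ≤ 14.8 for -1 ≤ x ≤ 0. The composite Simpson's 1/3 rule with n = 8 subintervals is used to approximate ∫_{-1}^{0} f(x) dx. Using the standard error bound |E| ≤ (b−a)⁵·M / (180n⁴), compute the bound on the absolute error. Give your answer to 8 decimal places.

0.00002007

|E| ≤ (1)⁵·14.8 / (180·8⁴) = 14.8/737280 = 0.00002007.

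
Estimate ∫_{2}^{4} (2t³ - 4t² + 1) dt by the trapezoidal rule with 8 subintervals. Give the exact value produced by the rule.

h = (4 − 2)/8 = 0.25.
Nodes t₀,…,t₈ = 2, 2.25, 2.5, 2.75, 3, 3.25, 3.5, 3.75, 4.
f(t) = 2t³ - 4t² + 1: f₀=1, f₁=3.53125, f₂=7.25, f₃=12.34375, f₄=19, f₅=27.40625, f₆=37.75, f₇=50.21875, f₈=65.
(h/2)·[f₀ + 2f₁ + 2f₂ + 2f₃ + 2f₄ + 2f₅ + 2f₆ + 2f₇ + f₈] = 0.125·(381) = 47.625.

47.625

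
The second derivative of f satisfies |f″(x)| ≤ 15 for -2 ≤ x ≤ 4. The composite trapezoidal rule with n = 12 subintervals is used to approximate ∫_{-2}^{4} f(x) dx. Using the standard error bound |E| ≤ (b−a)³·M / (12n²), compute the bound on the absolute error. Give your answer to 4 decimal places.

|E| ≤ (6)³·15 / (12·12²) = 3240/1728 = 1.8750.

1.8750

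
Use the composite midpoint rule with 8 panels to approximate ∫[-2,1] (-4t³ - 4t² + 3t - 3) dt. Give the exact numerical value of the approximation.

h = (1 − (-2))/8 = 0.375.
Midpoints m₁,…,m₈ = -1.8125, -1.4375, -1.0625, -0.6875, -0.3125, 0.0625, 0.4375, 0.8125.
f(m₁)=2.2392578125, f(m₂)=-3.6962890625, f(m₃)=-5.9052734375, f(m₄)=-5.6533203125, f(m₅)=-4.2060546875, f(m₆)=-2.8291015625, f(m₇)=-2.7880859375, f(m₈)=-5.3486328125.
h·[f(m₁) + f(m₂) + f(m₃) + f(m₄) + f(m₅) + f(m₆) + f(m₇) + f(m₈)] = 0.375·(-28.1875) = -10.5703125.

-10.5703125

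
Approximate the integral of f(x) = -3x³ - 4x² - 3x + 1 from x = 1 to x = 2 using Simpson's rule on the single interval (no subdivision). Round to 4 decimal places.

S = (b−a)/6 · [f(1) + 4f(1.5) + f(2)] = 0.166667·[(-9) + 4·(-22.625) + (-45)] = -24.0833.

-24.0833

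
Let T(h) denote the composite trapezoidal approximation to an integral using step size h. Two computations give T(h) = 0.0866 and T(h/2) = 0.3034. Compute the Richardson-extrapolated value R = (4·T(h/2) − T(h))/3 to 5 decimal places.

R = (4·T(h/2) − T(h)) / 3 = (4·0.3034 − 0.0866)/3 = (1.1270)/3 = 0.37567.

0.37567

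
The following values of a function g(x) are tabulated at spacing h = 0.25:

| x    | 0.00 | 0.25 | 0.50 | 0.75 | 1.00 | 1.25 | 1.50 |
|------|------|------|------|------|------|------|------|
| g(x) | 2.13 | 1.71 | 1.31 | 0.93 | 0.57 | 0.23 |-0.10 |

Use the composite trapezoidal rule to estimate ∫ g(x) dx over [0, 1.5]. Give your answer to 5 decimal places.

1.44125

h = 0.25, n = 6.
(h/2)·[y₀ + 2y₁ + 2y₂ + 2y₃ + 2y₄ + 2y₅ + y₆] = 0.125·(11.53) = 1.44125.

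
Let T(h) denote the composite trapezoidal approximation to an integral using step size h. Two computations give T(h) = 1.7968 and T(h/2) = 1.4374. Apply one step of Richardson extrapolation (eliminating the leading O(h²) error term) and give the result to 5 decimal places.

1.31760

R = (4·T(h/2) − T(h)) / 3 = (4·1.4374 − 1.7968)/3 = (3.9528)/3 = 1.31760.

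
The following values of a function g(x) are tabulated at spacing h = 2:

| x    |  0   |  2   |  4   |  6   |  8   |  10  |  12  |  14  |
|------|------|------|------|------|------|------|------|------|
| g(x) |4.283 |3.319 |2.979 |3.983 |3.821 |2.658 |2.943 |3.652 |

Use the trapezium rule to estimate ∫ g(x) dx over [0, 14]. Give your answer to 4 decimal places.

h = 2, n = 7.
(h/2)·[y₀ + 2y₁ + 2y₂ + 2y₃ + 2y₄ + 2y₅ + 2y₆ + y₇] = 1·(47.341) = 47.3410.

47.3410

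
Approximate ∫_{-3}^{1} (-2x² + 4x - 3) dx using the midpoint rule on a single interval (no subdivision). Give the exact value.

M = (b−a)·f(-1) = 4·(-9) = -36.

-36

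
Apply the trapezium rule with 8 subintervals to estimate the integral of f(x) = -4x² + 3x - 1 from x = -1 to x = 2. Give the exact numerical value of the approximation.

-10.78125

h = (2 − (-1))/8 = 0.375.
Nodes x₀,…,x₈ = -1, -0.625, -0.25, 0.125, 0.5, 0.875, 1.25, 1.625, 2.
f(x) = -4x² + 3x - 1: f₀=-8, f₁=-4.4375, f₂=-2, f₃=-0.6875, f₄=-0.5, f₅=-1.4375, f₆=-3.5, f₇=-6.6875, f₈=-11.
(h/2)·[f₀ + 2f₁ + 2f₂ + 2f₃ + 2f₄ + 2f₅ + 2f₆ + 2f₇ + f₈] = 0.1875·(-57.5) = -10.78125.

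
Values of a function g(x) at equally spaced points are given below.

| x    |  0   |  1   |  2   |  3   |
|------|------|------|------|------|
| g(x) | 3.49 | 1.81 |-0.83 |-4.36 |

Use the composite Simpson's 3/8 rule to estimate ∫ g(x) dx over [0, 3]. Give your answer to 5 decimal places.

h = 1, n = 3.
(3h/8)·[y₀ + 3y₁ + 3y₂ + y₃] = 0.375·(2.07) = 0.77625.

0.77625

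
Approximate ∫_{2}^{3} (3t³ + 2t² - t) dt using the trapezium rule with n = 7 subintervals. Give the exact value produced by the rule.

h = (3 − 2)/7 = 0.142857.
Nodes t₀,…,t₇ = 2, 2.142857, 2.285714, 2.428571, 2.571429, 2.714286, 2.857143, 3.
f(t) = 3t³ + 2t² - t: f₀=30, f₁=36.559767, f₂=43.988338, f₃=52.338192, f₄=61.661808, f₅=72.011662, f₆=83.440233, f₇=96.
(h/2)·[f₀ + 2f₁ + 2f₂ + 2f₃ + 2f₄ + 2f₅ + 2f₆ + f₇] = 0.071429·(826) = 59.

59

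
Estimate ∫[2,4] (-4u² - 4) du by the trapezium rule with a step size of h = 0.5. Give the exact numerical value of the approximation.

-83

h = (4 − 2)/4 = 0.5.
Nodes u₀,…,u₄ = 2, 2.5, 3, 3.5, 4.
f(u) = -4u² - 4: f₀=-20, f₁=-29, f₂=-40, f₃=-53, f₄=-68.
(h/2)·[f₀ + 2f₁ + 2f₂ + 2f₃ + f₄] = 0.25·(-332) = -83.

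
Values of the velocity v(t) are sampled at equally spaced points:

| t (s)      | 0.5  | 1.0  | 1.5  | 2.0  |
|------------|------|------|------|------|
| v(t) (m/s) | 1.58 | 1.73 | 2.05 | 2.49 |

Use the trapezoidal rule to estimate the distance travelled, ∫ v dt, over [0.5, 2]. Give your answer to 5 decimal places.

h = 0.5, n = 3.
(h/2)·[y₀ + 2y₁ + 2y₂ + y₃] = 0.25·(11.63) = 2.90750.

2.90750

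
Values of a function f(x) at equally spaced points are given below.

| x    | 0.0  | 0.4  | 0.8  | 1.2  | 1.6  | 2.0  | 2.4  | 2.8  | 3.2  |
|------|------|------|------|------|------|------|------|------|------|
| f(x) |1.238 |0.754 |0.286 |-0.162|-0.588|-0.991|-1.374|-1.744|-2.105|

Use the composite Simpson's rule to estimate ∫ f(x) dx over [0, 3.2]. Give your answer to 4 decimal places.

h = 0.4, n = 8.
(h/3)·[y₀ + 4y₁ + 2y₂ + 4y₃ + 2y₄ + 4y₅ + 2y₆ + 4y₇ + y₈] = 0.133333·(-12.791) = -1.7055.

-1.7055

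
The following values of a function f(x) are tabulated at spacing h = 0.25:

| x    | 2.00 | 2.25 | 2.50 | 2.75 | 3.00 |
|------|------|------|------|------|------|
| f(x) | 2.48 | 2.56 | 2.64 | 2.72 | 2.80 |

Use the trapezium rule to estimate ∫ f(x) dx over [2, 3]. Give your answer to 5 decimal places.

h = 0.25, n = 4.
(h/2)·[y₀ + 2y₁ + 2y₂ + 2y₃ + y₄] = 0.125·(21.12) = 2.64000.

2.64000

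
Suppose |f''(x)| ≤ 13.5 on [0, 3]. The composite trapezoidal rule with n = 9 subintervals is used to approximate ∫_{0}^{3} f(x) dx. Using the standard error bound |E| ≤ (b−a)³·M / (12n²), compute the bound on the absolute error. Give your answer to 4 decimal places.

0.3750

|E| ≤ (3)³·13.5 / (12·9²) = 364.5/972 = 0.3750.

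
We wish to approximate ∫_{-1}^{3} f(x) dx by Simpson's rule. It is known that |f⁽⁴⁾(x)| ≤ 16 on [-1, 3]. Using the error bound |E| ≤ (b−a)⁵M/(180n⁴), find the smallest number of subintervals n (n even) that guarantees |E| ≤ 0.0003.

24

Need 16384/(180n⁴) ≤ 0.0003.
n⁴ ≥ 16384/(180·0.0003) = 303407 ⇒ n ≥ 23.4696, so the smallest even n is 24. (n must be even for Simpson's rule.)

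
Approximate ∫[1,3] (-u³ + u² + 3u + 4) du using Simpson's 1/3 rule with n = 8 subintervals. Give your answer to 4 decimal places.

8.6667

h = (3 − 1)/8 = 0.25.
Nodes u₀,…,u₈ = 1, 1.25, 1.5, 1.75, 2, 2.25, 2.5, 2.75, 3.
f(u) = -u³ + u² + 3u + 4: f₀=7, f₁=7.359375, f₂=7.375, f₃=6.953125, f₄=6, f₅=4.421875, f₆=2.125, f₇=-0.984375, f₈=-5.
(h/3)·[f₀ + 4f₁ + 2f₂ + 4f₃ + 2f₄ + 4f₅ + 2f₆ + 4f₇ + f₈] = 0.083333·(104) = 8.6667.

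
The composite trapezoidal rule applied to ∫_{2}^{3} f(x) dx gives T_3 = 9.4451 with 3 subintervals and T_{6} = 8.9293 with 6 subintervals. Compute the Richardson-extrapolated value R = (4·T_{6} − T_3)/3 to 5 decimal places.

8.75737

R = (4·T_{6} − T_3) / 3 = (4·8.9293 − 9.4451)/3 = (26.2721)/3 = 8.75737.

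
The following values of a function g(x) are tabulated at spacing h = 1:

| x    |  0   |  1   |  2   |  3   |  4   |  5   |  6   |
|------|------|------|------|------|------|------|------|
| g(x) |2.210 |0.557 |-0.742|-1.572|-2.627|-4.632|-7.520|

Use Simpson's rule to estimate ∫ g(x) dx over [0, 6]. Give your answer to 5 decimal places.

h = 1, n = 6.
(h/3)·[y₀ + 4y₁ + 2y₂ + 4y₃ + 2y₄ + 4y₅ + y₆] = 0.333333·(-34.636) = -11.54533.

-11.54533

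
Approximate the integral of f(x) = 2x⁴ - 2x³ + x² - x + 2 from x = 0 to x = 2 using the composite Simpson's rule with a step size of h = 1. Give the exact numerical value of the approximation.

10

h = (2 − 0)/2 = 1.
Nodes x₀,…,x₂ = 0, 1, 2.
f(x) = 2x⁴ - 2x³ + x² - x + 2: f₀=2, f₁=2, f₂=20.
(h/3)·[f₀ + 4f₁ + f₂] = 0.333333·(30) = 10.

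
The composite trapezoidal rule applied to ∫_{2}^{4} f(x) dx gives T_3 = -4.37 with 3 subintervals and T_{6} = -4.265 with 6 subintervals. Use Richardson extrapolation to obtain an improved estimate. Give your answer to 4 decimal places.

-4.2300

R = (4·T_{6} − T_3) / 3 = (4·(-4.265) − (-4.37))/3 = (-12.690)/3 = -4.2300.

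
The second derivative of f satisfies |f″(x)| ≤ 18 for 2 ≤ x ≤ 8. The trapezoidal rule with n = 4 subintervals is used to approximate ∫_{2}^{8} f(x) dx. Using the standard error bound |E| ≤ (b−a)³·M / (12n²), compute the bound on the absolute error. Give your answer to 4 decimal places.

20.2500

|E| ≤ (6)³·18 / (12·4²) = 3888/192 = 20.2500.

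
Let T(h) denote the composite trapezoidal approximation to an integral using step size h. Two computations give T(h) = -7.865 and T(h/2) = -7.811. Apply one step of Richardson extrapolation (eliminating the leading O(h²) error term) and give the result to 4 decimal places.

R = (4·T(h/2) − T(h)) / 3 = (4·(-7.811) − (-7.865))/3 = (-23.379)/3 = -7.7930.

-7.7930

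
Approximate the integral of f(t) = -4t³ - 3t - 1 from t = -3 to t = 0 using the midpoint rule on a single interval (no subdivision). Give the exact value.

M = (b−a)·f(-1.5) = 3·(17) = 51.

51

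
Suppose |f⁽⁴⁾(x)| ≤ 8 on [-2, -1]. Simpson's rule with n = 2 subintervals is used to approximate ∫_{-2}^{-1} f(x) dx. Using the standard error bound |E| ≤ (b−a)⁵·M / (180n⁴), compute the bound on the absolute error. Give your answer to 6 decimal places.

|E| ≤ (1)⁵·8 / (180·2⁴) = 8/2880 = 0.002778.

0.002778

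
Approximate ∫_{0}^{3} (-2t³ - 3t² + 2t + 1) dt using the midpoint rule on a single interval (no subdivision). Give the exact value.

M = (b−a)·f(1.5) = 3·(-9.5) = -28.5.

-28.5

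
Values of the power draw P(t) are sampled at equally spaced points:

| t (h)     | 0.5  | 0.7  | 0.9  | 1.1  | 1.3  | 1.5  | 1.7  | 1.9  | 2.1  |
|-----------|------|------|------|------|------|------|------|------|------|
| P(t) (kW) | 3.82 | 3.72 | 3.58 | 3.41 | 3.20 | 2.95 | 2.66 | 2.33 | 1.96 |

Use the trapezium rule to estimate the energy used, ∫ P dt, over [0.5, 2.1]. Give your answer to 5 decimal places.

h = 0.2, n = 8.
(h/2)·[y₀ + 2y₁ + 2y₂ + 2y₃ + 2y₄ + 2y₅ + 2y₆ + 2y₇ + y₈] = 0.1·(49.48) = 4.94800.

4.94800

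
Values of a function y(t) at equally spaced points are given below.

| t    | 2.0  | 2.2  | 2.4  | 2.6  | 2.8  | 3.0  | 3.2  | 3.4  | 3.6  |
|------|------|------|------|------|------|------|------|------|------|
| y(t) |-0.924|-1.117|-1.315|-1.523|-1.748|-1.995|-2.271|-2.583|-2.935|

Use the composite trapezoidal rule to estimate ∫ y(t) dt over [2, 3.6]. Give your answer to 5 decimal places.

h = 0.2, n = 8.
(h/2)·[y₀ + 2y₁ + 2y₂ + 2y₃ + 2y₄ + 2y₅ + 2y₆ + 2y₇ + y₈] = 0.1·(-28.963) = -2.89630.

-2.89630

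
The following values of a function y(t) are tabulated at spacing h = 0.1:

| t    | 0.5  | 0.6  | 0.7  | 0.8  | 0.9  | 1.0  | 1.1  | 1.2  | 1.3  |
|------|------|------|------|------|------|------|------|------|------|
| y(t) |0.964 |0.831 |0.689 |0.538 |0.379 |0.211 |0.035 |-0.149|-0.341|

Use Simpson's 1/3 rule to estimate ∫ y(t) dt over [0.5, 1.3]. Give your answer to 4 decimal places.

h = 0.1, n = 8.
(h/3)·[y₀ + 4y₁ + 2y₂ + 4y₃ + 2y₄ + 4y₅ + 2y₆ + 4y₇ + y₈] = 0.033333·(8.553) = 0.2851.

0.2851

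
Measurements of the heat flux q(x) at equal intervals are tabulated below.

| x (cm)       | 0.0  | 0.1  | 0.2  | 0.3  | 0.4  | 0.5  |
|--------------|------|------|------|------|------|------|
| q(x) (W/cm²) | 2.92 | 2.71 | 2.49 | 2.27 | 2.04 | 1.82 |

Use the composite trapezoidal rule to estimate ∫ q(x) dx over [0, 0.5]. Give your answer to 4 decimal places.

1.1880

h = 0.1, n = 5.
(h/2)·[y₀ + 2y₁ + 2y₂ + 2y₃ + 2y₄ + y₅] = 0.05·(23.76) = 1.1880.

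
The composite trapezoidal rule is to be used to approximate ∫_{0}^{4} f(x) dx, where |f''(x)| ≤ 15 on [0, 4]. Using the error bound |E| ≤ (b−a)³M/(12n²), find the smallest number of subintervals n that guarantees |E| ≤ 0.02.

Need 960/(12n²) ≤ 0.02.
n² ≥ 960/(12·0.02) = 4000 ⇒ n ≥ 63.2456, so the smallest n is 64.

64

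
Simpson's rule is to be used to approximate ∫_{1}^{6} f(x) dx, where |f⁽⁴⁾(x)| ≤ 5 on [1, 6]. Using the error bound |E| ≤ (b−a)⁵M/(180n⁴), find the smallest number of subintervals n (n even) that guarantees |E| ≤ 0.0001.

32

Need 15625/(180n⁴) ≤ 0.0001.
n⁴ ≥ 15625/(180·0.0001) = 868056 ⇒ n ≥ 30.5237, so the smallest even n is 32. (n must be even for Simpson's rule.)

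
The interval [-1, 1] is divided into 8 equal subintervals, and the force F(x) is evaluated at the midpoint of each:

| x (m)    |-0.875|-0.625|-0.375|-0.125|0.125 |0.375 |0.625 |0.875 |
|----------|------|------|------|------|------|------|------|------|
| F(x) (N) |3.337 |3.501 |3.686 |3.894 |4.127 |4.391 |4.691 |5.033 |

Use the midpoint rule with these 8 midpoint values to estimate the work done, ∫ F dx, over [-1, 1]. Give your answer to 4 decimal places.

h = 0.25, n = 8.
h·[y(m₁) + y(m₂) + y(m₃) + y(m₄) + y(m₅) + y(m₆) + y(m₇) + y(m₈)] = 0.25·(32.660) = 8.1650.

8.1650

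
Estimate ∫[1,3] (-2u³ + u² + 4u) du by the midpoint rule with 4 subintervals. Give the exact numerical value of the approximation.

-14.875

h = (3 − 1)/4 = 0.5.
Midpoints m₁,…,m₄ = 1.25, 1.75, 2.25, 2.75.
f(m₁)=2.65625, f(m₂)=-0.65625, f(m₃)=-8.71875, f(m₄)=-23.03125.
h·[f(m₁) + f(m₂) + f(m₃) + f(m₄)] = 0.5·(-29.75) = -14.875.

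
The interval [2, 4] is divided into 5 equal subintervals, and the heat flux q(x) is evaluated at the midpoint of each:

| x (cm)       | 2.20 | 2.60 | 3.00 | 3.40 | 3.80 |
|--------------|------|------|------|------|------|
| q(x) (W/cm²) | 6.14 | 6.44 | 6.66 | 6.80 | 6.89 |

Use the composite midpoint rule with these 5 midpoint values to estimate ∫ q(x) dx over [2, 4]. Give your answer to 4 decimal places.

13.1720

h = 0.4, n = 5.
h·[y(m₁) + y(m₂) + y(m₃) + y(m₄) + y(m₅)] = 0.4·(32.93) = 13.1720.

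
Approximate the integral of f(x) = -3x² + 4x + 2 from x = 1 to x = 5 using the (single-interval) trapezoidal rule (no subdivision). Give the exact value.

-100

T = (b−a)/2 · [f(1) + f(5)] = 2·[3 + (-53)] = -100.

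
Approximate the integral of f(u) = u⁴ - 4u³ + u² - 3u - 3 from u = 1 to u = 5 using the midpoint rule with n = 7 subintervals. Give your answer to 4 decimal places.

-8.7930

h = (5 − 1)/7 = 0.571429.
Midpoints m₁,…,m₇ = 1.285714, 1.857143, 2.428571, 3, 3.571429, 4.142857, 4.714286.
f(m₁)=-10.972928, f(m₂)=-18.847980, f(m₃)=-26.896293, f(m₄)=-30, f(m₅)=-20.482299, f(m₆)=11.892545, f(m₇)=79.919200.
h·[f(m₁) + f(m₂) + f(m₃) + f(m₄) + f(m₅) + f(m₆) + f(m₇)] = 0.571429·(-15.387755) = -8.7930.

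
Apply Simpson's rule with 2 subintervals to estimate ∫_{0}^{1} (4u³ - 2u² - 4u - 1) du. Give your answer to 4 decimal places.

-2.6667

h = (1 − 0)/2 = 0.5.
Nodes u₀,…,u₂ = 0, 0.5, 1.
f(u) = 4u³ - 2u² - 4u - 1: f₀=-1, f₁=-3, f₂=-3.
(h/3)·[f₀ + 4f₁ + f₂] = 0.166667·(-16) = -2.6667.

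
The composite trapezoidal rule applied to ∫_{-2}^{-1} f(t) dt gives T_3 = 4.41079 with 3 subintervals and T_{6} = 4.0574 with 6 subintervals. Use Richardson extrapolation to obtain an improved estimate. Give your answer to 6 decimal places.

R = (4·T_{6} − T_3) / 3 = (4·4.0574 − 4.41079)/3 = (11.81881)/3 = 3.939603.

3.939603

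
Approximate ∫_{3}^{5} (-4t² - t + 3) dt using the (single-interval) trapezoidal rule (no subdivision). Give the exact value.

T = (b−a)/2 · [f(3) + f(5)] = 1·[(-36) + (-102)] = -138.

-138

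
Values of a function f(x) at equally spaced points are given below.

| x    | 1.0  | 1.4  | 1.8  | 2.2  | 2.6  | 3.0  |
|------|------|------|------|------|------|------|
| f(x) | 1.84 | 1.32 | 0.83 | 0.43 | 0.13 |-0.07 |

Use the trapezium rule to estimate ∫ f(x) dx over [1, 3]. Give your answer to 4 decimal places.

h = 0.4, n = 5.
(h/2)·[y₀ + 2y₁ + 2y₂ + 2y₃ + 2y₄ + y₅] = 0.2·(7.19) = 1.4380.

1.4380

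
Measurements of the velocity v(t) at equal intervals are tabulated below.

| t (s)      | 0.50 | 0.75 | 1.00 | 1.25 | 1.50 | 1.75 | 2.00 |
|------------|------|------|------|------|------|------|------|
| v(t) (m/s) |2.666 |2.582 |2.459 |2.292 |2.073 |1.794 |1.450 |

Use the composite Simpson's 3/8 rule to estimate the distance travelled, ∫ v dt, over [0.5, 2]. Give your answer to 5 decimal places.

h = 0.25, n = 6.
(3h/8)·[y₀ + 3y₁ + 3y₂ + 2y₃ + 3y₄ + 3y₅ + y₆] = 0.09375·(35.424) = 3.32100.

3.32100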